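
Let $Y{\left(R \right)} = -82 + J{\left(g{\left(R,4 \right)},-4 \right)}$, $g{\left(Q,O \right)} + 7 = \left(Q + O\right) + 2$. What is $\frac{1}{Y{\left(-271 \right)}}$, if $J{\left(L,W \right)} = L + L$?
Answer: $- \frac{1}{626} \approx -0.0015974$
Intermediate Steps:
$g{\left(Q,O \right)} = -5 + O + Q$ ($g{\left(Q,O \right)} = -7 + \left(\left(Q + O\right) + 2\right) = -7 + \left(\left(O + Q\right) + 2\right) = -7 + \left(2 + O + Q\right) = -5 + O + Q$)
$J{\left(L,W \right)} = 2 L$
$Y{\left(R \right)} = -84 + 2 R$ ($Y{\left(R \right)} = -82 + 2 \left(-5 + 4 + R\right) = -82 + 2 \left(-1 + R\right) = -82 + \left(-2 + 2 R\right) = -84 + 2 R$)
$\frac{1}{Y{\left(-271 \right)}} = \frac{1}{-84 + 2 \left(-271\right)} = \frac{1}{-84 - 542} = \frac{1}{-626} = - \frac{1}{626}$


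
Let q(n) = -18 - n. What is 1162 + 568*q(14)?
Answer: -17014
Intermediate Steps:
1162 + 568*q(14) = 1162 + 568*(-18 - 1*14) = 1162 + 568*(-18 - 14) = 1162 + 568*(-32) = 1162 - 18176 = -17014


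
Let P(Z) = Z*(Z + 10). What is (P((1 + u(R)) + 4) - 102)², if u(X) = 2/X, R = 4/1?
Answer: 4489/16 ≈ 280.56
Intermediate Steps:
R = 4 (R = 4*1 = 4)
P(Z) = Z*(10 + Z)
(P((1 + u(R)) + 4) - 102)² = (((1 + 2/4) + 4)*(10 + ((1 + 2/4) + 4)) - 102)² = (((1 + 2*(¼)) + 4)*(10 + ((1 + 2*(¼)) + 4)) - 102)² = (((1 + ½) + 4)*(10 + ((1 + ½) + 4)) - 102)² = ((3/2 + 4)*(10 + (3/2 + 4)) - 102)² = (11*(10 + 11/2)/2 - 102)² = ((11/2)*(31/2) - 102)² = (341/4 - 102)² = (-67/4)² = 4489/16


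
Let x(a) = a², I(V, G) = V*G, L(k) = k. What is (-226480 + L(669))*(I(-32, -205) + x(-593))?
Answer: -80887532499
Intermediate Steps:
I(V, G) = G*V
(-226480 + L(669))*(I(-32, -205) + x(-593)) = (-226480 + 669)*(-205*(-32) + (-593)²) = -225811*(6560 + 351649) = -225811*358209 = -80887532499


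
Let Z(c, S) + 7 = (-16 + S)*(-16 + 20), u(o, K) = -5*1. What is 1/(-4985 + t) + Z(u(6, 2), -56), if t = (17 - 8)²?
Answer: -1446681/4904 ≈ -295.00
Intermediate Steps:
u(o, K) = -5
Z(c, S) = -71 + 4*S (Z(c, S) = -7 + (-16 + S)*(-16 + 20) = -7 + (-16 + S)*4 = -7 + (-64 + 4*S) = -71 + 4*S)
t = 81 (t = 9² = 81)
1/(-4985 + t) + Z(u(6, 2), -56) = 1/(-4985 + 81) + (-71 + 4*(-56)) = 1/(-4904) + (-71 - 224) = -1/4904 - 295 = -1446681/4904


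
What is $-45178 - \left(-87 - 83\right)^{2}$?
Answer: $-74078$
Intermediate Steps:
$-45178 - \left(-87 - 83\right)^{2} = -45178 - \left(-170\right)^{2} = -45178 - 28900 = -74078$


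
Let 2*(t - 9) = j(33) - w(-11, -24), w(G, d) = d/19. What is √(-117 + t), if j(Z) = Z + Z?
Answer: 3*I*√2983/19 ≈ 8.6237*I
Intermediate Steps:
j(Z) = 2*Z
w(G, d) = d/19 (w(G, d) = d*(1/19) = d/19)
t = 810/19 (t = 9 + (2*33 - (-24)/19)/2 = 9 + (66 - 1*(-24/19))/2 = 9 + (66 + 24/19)/2 = 9 + (½)*(1278/19) = 9 + 639/19 = 810/19 ≈ 42.632)
√(-117 + t) = √(-117 + 810/19) = √(-1413/19) = 3*I*√2983/19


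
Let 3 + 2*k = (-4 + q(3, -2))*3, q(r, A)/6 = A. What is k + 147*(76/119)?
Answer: 2325/34 ≈ 68.382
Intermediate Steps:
q(r, A) = 6*A
k = -51/2 (k = -3/2 + ((-4 + 6*(-2))*3)/2 = -3/2 + ((-4 - 12)*3)/2 = -3/2 + (-16*3)/2 = -3/2 + (1/2)*(-48) = -3/2 - 24 = -51/2 ≈ -25.500)
k + 147*(76/119) = -51/2 + 147*(76/119) = -51/2 + 1596/17 = 2325/34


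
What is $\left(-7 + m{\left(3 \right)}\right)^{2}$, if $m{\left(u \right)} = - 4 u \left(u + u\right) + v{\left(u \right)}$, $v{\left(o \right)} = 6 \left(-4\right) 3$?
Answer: $22801$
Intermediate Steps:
$v{\left(o \right)} = -72$ ($v{\left(o \right)} = \left(-24\right) 3 = -72$)
$m{\left(u \right)} = -72 - 8 u^{2}$ ($m{\left(u \right)} = - 4 u \left(u + u\right) - 72 = - 4 u 2 u - 72 = - 4 \cdot 2 u^{2} - 72 = - 8 u^{2} - 72 = -72 - 8 u^{2}$)
$\left(-7 + m{\left(3 \right)}\right)^{2} = \left(-7 - \left(72 + 8 \cdot 3^{2}\right)\right)^{2} = \left(-7 - 144\right)^{2} = \left(-151\right)^{2} = 22801$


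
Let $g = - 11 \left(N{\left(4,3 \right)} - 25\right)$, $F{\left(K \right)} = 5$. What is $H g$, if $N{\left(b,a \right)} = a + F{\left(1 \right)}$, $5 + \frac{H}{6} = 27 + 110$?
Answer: $148104$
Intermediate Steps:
$H = 792$ ($H = -30 + 6 \left(27 + 110\right) = -30 + 6 \cdot 137 = -30 + 822 = 792$)
$N{\left(b,a \right)} = 5 + a$ ($N{\left(b,a \right)} = a + 5 = 5 + a$)
$g = 187$ ($g = - 11 \left(\left(5 + 3\right) - 25\right) = - 11 \left(8 - 25\right) = \left(-11\right) \left(-17\right) = 187$)
$H g = 792 \cdot 187 = 148104$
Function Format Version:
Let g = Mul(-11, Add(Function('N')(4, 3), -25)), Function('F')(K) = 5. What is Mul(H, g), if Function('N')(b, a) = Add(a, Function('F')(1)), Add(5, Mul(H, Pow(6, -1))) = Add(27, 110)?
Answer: 148104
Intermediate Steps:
H = 792 (H = Add(-30, Mul(6, Add(27, 110))) = Add(-30, Mul(6, 137)) = Add(-30, 822) = 792)
Function('N')(b, a) = Add(5, a) (Function('N')(b, a) = Add(a, 5) = Add(5, a))
g = 187 (g = Mul(-11, Add(Add(5, 3), -25)) = Mul(-11, Add(8, -25)) = Mul(-11, -17) = 187)
Mul(H, g) = Mul(792, 187) = 148104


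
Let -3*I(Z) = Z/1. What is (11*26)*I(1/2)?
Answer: -143/3 ≈ -47.667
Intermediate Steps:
I(Z) = -Z/3 (I(Z) = -Z/(3*1) = -Z/3)
(11*26)*I(1/2) = (11*26)*(-1/(3*2)) = 286*(-1/(3*2)) = 286*(-⅓*½) = 286*(-⅙) = -143/3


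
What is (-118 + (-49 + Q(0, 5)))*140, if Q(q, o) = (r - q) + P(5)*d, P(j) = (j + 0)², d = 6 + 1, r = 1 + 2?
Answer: 1540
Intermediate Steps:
r = 3
d = 7
P(j) = j²
Q(q, o) = 178 - q (Q(q, o) = (3 - q) + 5²*7 = (3 - q) + 25*7 = (3 - q) + 175 = 178 - q)
(-118 + (-49 + Q(0, 5)))*140 = (-118 + (-49 + (178 - 1*0)))*140 = (-118 + (-49 + (178 + 0)))*140 = (-118 + (-49 + 178))*140 = (-118 + 129)*140 = 11*140 = 1540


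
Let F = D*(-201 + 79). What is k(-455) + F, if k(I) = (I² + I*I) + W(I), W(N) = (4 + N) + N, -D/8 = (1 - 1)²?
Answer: 413144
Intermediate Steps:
D = 0 (D = -8*(1 - 1)² = -8*0² = -8*0 = 0)
W(N) = 4 + 2*N
k(I) = 4 + 2*I + 2*I² (k(I) = (I² + I*I) + (4 + 2*I) = (I² + I²) + (4 + 2*I) = 2*I² + (4 + 2*I) = 4 + 2*I + 2*I²)
F = 0 (F = 0*(-201 + 79) = 0*(-122) = 0)
k(-455) + F = (4 + 2*(-455) + 2*(-455)²) + 0 = (4 - 910 + 2*207025) + 0 = (4 - 910 + 414050) + 0 = 413144 + 0 = 413144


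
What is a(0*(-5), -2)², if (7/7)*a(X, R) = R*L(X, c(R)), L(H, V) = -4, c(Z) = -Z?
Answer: 64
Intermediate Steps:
a(X, R) = -4*R (a(X, R) = R*(-4) = -4*R)
a(0*(-5), -2)² = (-4*(-2))² = 8² = 64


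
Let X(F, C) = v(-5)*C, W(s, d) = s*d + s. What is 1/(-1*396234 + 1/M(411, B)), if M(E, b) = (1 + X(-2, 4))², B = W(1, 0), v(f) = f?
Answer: -361/143040473 ≈ -2.5238e-6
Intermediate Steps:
W(s, d) = s + d*s (W(s, d) = d*s + s = s + d*s)
X(F, C) = -5*C
B = 1 (B = 1*(1 + 0) = 1*1 = 1)
M(E, b) = 361 (M(E, b) = (1 - 5*4)² = (1 - 20)² = (-19)² = 361)
1/(-1*396234 + 1/M(411, B)) = 1/(-1*396234 + 1/361) = 1/(-396234 + 1/361) = 1/(-143040473/361) = -361/143040473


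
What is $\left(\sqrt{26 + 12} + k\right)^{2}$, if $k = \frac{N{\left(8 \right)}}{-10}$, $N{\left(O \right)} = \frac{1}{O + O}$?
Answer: $\frac{972801}{25600} - \frac{\sqrt{38}}{80} \approx 37.923$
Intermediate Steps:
$N{\left(O \right)} = \frac{1}{2 O}$
$k = - \frac{1}{160}$ ($k = \frac{\frac{1}{2} \cdot \frac{1}{8}}{-10} = \frac{1}{2} \cdot \frac{1}{8} \left(- \frac{1}{10}\right) = \frac{1}{16} \left(- \frac{1}{10}\right) = - \frac{1}{160} \approx -0.00625$)
$\left(\sqrt{26 + 12} + k\right)^{2} = \left(\sqrt{26 + 12} - \frac{1}{160}\right)^{2} = \left(\sqrt{38} - \frac{1}{160}\right)^{2} = \left(- \frac{1}{160} + \sqrt{38}\right)^{2}$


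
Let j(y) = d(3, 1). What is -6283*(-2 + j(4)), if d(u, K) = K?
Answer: 6283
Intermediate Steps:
j(y) = 1
-6283*(-2 + j(4)) = -6283*(-2 + 1) = -6283*(-1) = 6283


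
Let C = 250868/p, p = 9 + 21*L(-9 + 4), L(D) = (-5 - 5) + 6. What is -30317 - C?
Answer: -2022907/75 ≈ -26972.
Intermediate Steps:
L(D) = -4 (L(D) = -10 + 6 = -4)
p = -75 (p = 9 + 21*(-4) = 9 - 84 = -75)
C = -250868/75 (C = 250868/(-75) = 250868*(-1/75) = -250868/75 ≈ -3344.9)
-30317 - C = -30317 - 1*(-250868/75) = -30317 + 250868/75 = -2022907/75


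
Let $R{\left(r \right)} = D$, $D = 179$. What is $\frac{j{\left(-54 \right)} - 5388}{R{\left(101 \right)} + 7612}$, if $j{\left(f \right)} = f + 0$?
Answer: $- \frac{1814}{2597} \approx -0.6985$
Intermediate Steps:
$j{\left(f \right)} = f$
$R{\left(r \right)} = 179$
$\frac{j{\left(-54 \right)} - 5388}{R{\left(101 \right)} + 7612} = \frac{-54 - 5388}{179 + 7612} = - \frac{5442}{7791} = \left(-5442\right) \frac{1}{7791} = - \frac{1814}{2597}$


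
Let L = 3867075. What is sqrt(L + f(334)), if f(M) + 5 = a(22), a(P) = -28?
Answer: sqrt(3867042) ≈ 1966.5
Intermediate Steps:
f(M) = -33 (f(M) = -5 - 28 = -33)
sqrt(L + f(334)) = sqrt(3867075 - 33) = sqrt(3867042)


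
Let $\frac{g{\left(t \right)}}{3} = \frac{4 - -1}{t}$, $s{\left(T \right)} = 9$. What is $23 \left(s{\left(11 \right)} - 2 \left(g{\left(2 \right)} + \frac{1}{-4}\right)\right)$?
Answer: $- \frac{253}{2} \approx -126.5$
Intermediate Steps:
$g{\left(t \right)} = \frac{15}{t}$ ($g{\left(t \right)} = 3 \frac{4 - -1}{t} = 3 \frac{4 + 1}{t} = 3 \frac{5}{t} = \frac{15}{t}$)
$23 \left(s{\left(11 \right)} - 2 \left(g{\left(2 \right)} + \frac{1}{-4}\right)\right) = 23 \left(9 - 2 \left(\frac{15}{2} + \frac{1}{-4}\right)\right) = 23 \left(9 - 2 \left(15 \cdot \frac{1}{2} - \frac{1}{4}\right)\right) = 23 \left(9 - 2 \left(\frac{15}{2} - \frac{1}{4}\right)\right) = 23 \left(9 - \frac{29}{2}\right) = 23 \left(- \frac{11}{2}\right) = - \frac{253}{2}$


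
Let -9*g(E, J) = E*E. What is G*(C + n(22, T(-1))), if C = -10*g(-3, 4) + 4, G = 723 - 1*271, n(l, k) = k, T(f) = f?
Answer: 5876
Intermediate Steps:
g(E, J) = -E**2/9 (g(E, J) = -E*E/9 = -E**2/9)
G = 452 (G = 723 - 271 = 452)
C = 14 (C = -(-10)*(-3)**2/9 + 4 = -(-10)*9/9 + 4 = -10*(-1) + 4 = 10 + 4 = 14)
G*(C + n(22, T(-1))) = 452*(14 - 1) = 452*13 = 5876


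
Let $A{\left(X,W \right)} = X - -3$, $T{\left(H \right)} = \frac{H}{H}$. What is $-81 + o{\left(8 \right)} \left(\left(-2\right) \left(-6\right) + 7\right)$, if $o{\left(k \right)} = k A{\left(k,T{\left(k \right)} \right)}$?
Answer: $1591$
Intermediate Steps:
$T{\left(H \right)} = 1$
$A{\left(X,W \right)} = 3 + X$ ($A{\left(X,W \right)} = X + 3 = 3 + X$)
$o{\left(k \right)} = k \left(3 + k\right)$
$-81 + o{\left(8 \right)} \left(\left(-2\right) \left(-6\right) + 7\right) = -81 + 8 \left(3 + 8\right) \left(\left(-2\right) \left(-6\right) + 7\right) = -81 + 8 \cdot 11 \left(12 + 7\right) = -81 + 88 \cdot 19 = -81 + 1672 = 1591$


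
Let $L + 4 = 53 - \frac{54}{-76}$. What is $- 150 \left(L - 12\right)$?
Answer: $- \frac{107475}{19} \approx -5656.6$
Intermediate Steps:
$L = \frac{1889}{38}$ ($L = -4 + \left(53 - \frac{54}{-76}\right) = -4 + \left(53 - - \frac{27}{38}\right) = -4 + \left(53 + \frac{27}{38}\right) = -4 + \frac{2041}{38} = \frac{1889}{38} \approx 49.711$)
$- 150 \left(L - 12\right) = - 150 \left(\frac{1889}{38} - 12\right) = \left(-150\right) \frac{1433}{38} = - \frac{107475}{19}$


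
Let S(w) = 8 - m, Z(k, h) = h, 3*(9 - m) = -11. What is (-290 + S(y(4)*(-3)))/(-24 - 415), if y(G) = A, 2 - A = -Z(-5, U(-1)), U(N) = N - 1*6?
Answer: 884/1317 ≈ 0.67122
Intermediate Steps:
m = 38/3 (m = 9 - ⅓*(-11) = 9 + 11/3 = 38/3 ≈ 12.667)
U(N) = -6 + N (U(N) = N - 6 = -6 + N)
A = -5 (A = 2 - (-1)*(-6 - 1) = 2 - (-1)*(-7) = 2 - 1*7 = 2 - 7 = -5)
y(G) = -5
S(w) = -14/3 (S(w) = 8 - 1*38/3 = 8 - 38/3 = -14/3)
(-290 + S(y(4)*(-3)))/(-24 - 415) = (-290 - 14/3)/(-24 - 415) = -884/3/(-439) = -884/3*(-1/439) = 884/1317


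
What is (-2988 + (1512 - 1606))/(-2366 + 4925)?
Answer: -3082/2559 ≈ -1.2044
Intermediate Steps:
(-2988 + (1512 - 1606))/(-2366 + 4925) = (-2988 - 94)/2559 = -3082*1/2559 = -3082/2559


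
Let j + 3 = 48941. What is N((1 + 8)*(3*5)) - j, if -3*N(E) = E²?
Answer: -55013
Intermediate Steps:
N(E) = -E²/3
j = 48938 (j = -3 + 48941 = 48938)
N((1 + 8)*(3*5)) - j = -225*(1 + 8)²/3 - 1*48938 = -(9*15)²/3 - 48938 = -⅓*135² - 48938 = -⅓*18225 - 48938 = -6075 - 48938 = -55013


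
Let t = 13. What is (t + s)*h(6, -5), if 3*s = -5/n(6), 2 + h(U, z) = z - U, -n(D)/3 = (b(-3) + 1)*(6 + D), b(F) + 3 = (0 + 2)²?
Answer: -36569/216 ≈ -169.30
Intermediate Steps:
b(F) = 1 (b(F) = -3 + (0 + 2)² = -3 + 2² = -3 + 4 = 1)
n(D) = -36 - 6*D (n(D) = -3*(1 + 1)*(6 + D) = -6*(6 + D) = -3*(12 + 2*D) = -36 - 6*D)
h(U, z) = -2 + z - U (h(U, z) = -2 + (z - U) = -2 + z - U)
s = 5/216 (s = (-5/(-36 - 6*6))/3 = (-5/(-36 - 36))/3 = (-5/(-72))/3 = (-5*(-1/72))/3 = (⅓)*(5/72) = 5/216 ≈ 0.023148)
(t + s)*h(6, -5) = (13 + 5/216)*(-2 - 5 - 1*6) = 2813*(-2 - 5 - 6)/216 = (2813/216)*(-13) = -36569/216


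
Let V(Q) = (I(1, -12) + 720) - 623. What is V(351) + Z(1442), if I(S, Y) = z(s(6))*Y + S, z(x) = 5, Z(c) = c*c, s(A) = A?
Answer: 2079402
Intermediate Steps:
Z(c) = c²
I(S, Y) = S + 5*Y (I(S, Y) = 5*Y + S = S + 5*Y)
V(Q) = 38 (V(Q) = ((1 + 5*(-12)) + 720) - 623 = ((1 - 60) + 720) - 623 = (-59 + 720) - 623 = 661 - 623 = 38)
V(351) + Z(1442) = 38 + 1442² = 38 + 2079364 = 2079402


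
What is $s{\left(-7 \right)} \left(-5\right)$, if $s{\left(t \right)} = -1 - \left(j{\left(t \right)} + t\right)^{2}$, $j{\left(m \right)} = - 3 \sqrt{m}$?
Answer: $-65 + 210 i \sqrt{7} \approx -65.0 + 555.61 i$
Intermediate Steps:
$s{\left(t \right)} = -1 - \left(t - 3 \sqrt{t}\right)^{2}$ ($s{\left(t \right)} = -1 - \left(- 3 \sqrt{t} + t\right)^{2} = -1 - \left(t - 3 \sqrt{t}\right)^{2}$)
$s{\left(-7 \right)} \left(-5\right) = \left(-1 - \left(\left(-1\right) \left(-7\right) + 3 \sqrt{-7}\right)^{2}\right) \left(-5\right) = \left(-1 - \left(7 + 3 i \sqrt{7}\right)^{2}\right) \left(-5\right) = 5 + 5 \left(7 + 3 i \sqrt{7}\right)^{2}$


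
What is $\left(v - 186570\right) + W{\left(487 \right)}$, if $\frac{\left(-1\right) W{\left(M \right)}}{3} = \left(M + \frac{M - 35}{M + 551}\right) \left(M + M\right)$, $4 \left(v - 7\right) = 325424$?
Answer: $- \frac{264602357}{173} \approx -1.5295 \cdot 10^{6}$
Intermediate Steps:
$v = 81363$ ($v = 7 + \frac{1}{4} \cdot 325424 = 7 + 81356 = 81363$)
$W{\left(M \right)} = - 6 M \left(M + \frac{-35 + M}{551 + M}\right)$ ($W{\left(M \right)} = - 3 \left(M + \frac{M - 35}{M + 551}\right) \left(M + M\right) = - 3 \left(M + \frac{-35 + M}{551 + M}\right) 2 M = - 3 \cdot 2 M \left(M + \frac{-35 + M}{551 + M}\right) = - 6 M \left(M + \frac{-35 + M}{551 + M}\right)$)
$\left(v - 186570\right) + W{\left(487 \right)} = \left(81363 - 186570\right) + 6 \cdot 487 \frac{1}{551 + 487} \left(35 - 487^{2} - 268824\right) = -105207 + 6 \cdot 487 \cdot \frac{1}{1038} \left(35 - 237169 - 268824\right) = -105207 + 6 \cdot 487 \cdot \frac{1}{1038} \left(-505958\right) = -105207 - \frac{246401546}{173} = - \frac{264602357}{173}$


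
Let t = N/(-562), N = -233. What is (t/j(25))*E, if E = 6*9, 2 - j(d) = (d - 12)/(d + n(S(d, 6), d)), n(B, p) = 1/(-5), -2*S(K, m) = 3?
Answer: 260028/17141 ≈ 15.170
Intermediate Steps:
S(K, m) = -3/2 (S(K, m) = -1/2*3 = -3/2)
n(B, p) = -1/5
t = 233/562 (t = -233/(-562) = -233*(-1/562) = 233/562 ≈ 0.41459)
j(d) = 2 - (-12 + d)/(-1/5 + d) (j(d) = 2 - (d - 12)/(d - 1/5) = 2 - (-12 + d)/(-1/5 + d))
E = 54
(t/j(25))*E = (233/(562*(((58 + 5*25)/(-1 + 5*25)))))*54 = (233/(562*(((58 + 125)/(-1 + 125)))))*54 = (233/(562*((183/124))))*54 = (233/(562*(((1/124)*183))))*54 = (233/(562*(183/124)))*54 = ((233/562)*(124/183))*54 = (14446/51423)*54 = 260028/17141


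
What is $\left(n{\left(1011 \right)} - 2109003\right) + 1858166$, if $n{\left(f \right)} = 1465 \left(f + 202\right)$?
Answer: $1526208$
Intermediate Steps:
$n{\left(f \right)} = 295930 + 1465 f$ ($n{\left(f \right)} = 1465 \left(202 + f\right) = 295930 + 1465 f$)
$\left(n{\left(1011 \right)} - 2109003\right) + 1858166 = \left(\left(295930 + 1465 \cdot 1011\right) - 2109003\right) + 1858166 = \left(\left(295930 + 1481115\right) - 2109003\right) + 1858166 = \left(1777045 - 2109003\right) + 1858166 = -331958 + 1858166 = 1526208$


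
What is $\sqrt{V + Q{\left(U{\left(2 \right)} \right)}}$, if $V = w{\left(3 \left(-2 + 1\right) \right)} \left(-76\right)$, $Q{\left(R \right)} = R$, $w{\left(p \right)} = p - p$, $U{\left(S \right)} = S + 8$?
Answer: $\sqrt{10} \approx 3.1623$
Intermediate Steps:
$U{\left(S \right)} = 8 + S$
$w{\left(p \right)} = 0$
$V = 0$ ($V = 0 \left(-76\right) = 0$)
$\sqrt{V + Q{\left(U{\left(2 \right)} \right)}} = \sqrt{0 + \left(8 + 2\right)} = \sqrt{0 + 10} = \sqrt{10}$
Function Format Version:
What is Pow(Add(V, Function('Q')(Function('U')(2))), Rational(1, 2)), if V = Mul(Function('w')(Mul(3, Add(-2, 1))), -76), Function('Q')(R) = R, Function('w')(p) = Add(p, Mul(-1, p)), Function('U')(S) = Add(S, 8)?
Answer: Pow(10, Rational(1, 2)) ≈ 3.1623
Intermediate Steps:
Function('U')(S) = Add(8, S)
Function('w')(p) = 0
V = 0 (V = Mul(0, -76) = 0)
Pow(Add(V, Function('Q')(Function('U')(2))), Rational(1, 2)) = Pow(Add(0, Add(8, 2)), Rational(1, 2)) = Pow(Add(0, 10), Rational(1, 2)) = Pow(10, Rational(1, 2))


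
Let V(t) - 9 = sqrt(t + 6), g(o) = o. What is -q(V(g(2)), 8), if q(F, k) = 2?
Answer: -2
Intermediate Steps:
V(t) = 9 + sqrt(6 + t) (V(t) = 9 + sqrt(t + 6) = 9 + sqrt(6 + t))
-q(V(g(2)), 8) = -1*2 = -2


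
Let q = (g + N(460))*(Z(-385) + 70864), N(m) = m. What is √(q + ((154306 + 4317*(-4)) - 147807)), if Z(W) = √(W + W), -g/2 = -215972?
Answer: √(30641866287 + 432404*I*√770) ≈ 1.7505e+5 + 34.3*I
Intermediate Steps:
g = 431944 (g = -2*(-215972) = 431944)
Z(W) = √2*√W (Z(W) = √(2*W) = √2*√W)
q = 30641877056 + 432404*I*√770 (q = (431944 + 460)*(√2*√(-385) + 70864) = 432404*(√2*(I*√385) + 70864) = 432404*(I*√770 + 70864) = 432404*(70864 + I*√770) = 30641877056 + 432404*I*√770 ≈ 3.0642e+10 + 1.1999e+7*I)
√(q + ((154306 + 4317*(-4)) - 147807)) = √((30641877056 + 432404*I*√770) + ((154306 + 4317*(-4)) - 147807)) = √((30641877056 + 432404*I*√770) + ((154306 - 17268) - 147807)) = √((30641877056 + 432404*I*√770) + (137038 - 147807)) = √((30641877056 + 432404*I*√770) - 10769) = √(30641866287 + 432404*I*√770)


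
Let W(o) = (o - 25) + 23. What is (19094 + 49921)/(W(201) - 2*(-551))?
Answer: 69015/1301 ≈ 53.048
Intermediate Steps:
W(o) = -2 + o (W(o) = (-25 + o) + 23 = -2 + o)
(19094 + 49921)/(W(201) - 2*(-551)) = (19094 + 49921)/((-2 + 201) - 2*(-551)) = 69015/(199 + 1102) = 69015/1301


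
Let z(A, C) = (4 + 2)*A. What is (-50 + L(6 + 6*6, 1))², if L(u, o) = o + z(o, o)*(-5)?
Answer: 6241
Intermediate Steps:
z(A, C) = 6*A
L(u, o) = -29*o (L(u, o) = o + (6*o)*(-5) = o - 30*o = -29*o)
(-50 + L(6 + 6*6, 1))² = (-50 - 29*1)² = (-50 - 29)² = (-79)² = 6241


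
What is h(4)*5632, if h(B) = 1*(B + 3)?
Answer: 39424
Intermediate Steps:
h(B) = 3 + B (h(B) = 1*(3 + B) = 3 + B)
h(4)*5632 = (3 + 4)*5632 = 7*5632 = 39424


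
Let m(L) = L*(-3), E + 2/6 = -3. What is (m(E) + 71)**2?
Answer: 6561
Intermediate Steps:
E = -10/3 (E = -1/3 - 3 = -10/3 ≈ -3.3333)
m(L) = -3*L
(m(E) + 71)**2 = (-3*(-10/3) + 71)**2 = (10 + 71)**2 = 81**2 = 6561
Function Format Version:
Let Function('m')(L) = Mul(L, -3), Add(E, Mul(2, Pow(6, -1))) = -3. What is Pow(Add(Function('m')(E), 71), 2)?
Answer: 6561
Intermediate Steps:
E = Rational(-10, 3) (E = Add(Rational(-1, 3), -3) = Rational(-10, 3) ≈ -3.3333)
Function('m')(L) = Mul(-3, L)
Pow(Add(Function('m')(E), 71), 2) = Pow(Add(Mul(-3, Rational(-10, 3)), 71), 2) = Pow(Add(10, 71), 2) = Pow(81, 2) = 6561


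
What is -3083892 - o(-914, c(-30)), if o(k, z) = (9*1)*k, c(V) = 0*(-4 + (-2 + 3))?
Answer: -3075666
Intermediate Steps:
c(V) = 0 (c(V) = 0*(-4 + 1) = 0*(-3) = 0)
o(k, z) = 9*k
-3083892 - o(-914, c(-30)) = -3083892 - 9*(-914) = -3083892 - 1*(-8226) = -3083892 + 8226 = -3075666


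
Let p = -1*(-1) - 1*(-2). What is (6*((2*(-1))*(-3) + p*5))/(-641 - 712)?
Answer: -42/451 ≈ -0.093126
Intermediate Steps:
p = 3 (p = 1 + 2 = 3)
(6*((2*(-1))*(-3) + p*5))/(-641 - 712) = (6*((2*(-1))*(-3) + 3*5))/(-641 - 712) = (6*(-2*(-3) + 15))/(-1353) = (6*(6 + 15))*(-1/1353) = (6*21)*(-1/1353) = 126*(-1/1353) = -42/451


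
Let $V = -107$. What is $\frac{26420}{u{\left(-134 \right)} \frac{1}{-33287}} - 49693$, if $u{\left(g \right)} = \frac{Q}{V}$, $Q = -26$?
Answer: $- \frac{47050821899}{13} \approx -3.6193 \cdot 10^{9}$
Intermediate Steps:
$u{\left(g \right)} = \frac{26}{107}$ ($u{\left(g \right)} = - \frac{26}{-107} = \left(-26\right) \left(- \frac{1}{107}\right) = \frac{26}{107}$)
$\frac{26420}{u{\left(-134 \right)} \frac{1}{-33287}} - 49693 = \frac{26420}{\frac{26}{107} \frac{1}{-33287}} - 49693 = \frac{26420}{\frac{26}{107} \left(- \frac{1}{33287}\right)} - 49693 = \frac{26420}{- \frac{26}{3561709}} - 49693 = 26420 \left(- \frac{3561709}{26}\right) - 49693 = - \frac{47050175890}{13} - 49693 = - \frac{47050821899}{13}$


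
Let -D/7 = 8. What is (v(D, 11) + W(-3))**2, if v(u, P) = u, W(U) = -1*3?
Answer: 3481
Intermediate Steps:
W(U) = -3
D = -56 (D = -7*8 = -56)
(v(D, 11) + W(-3))**2 = (-56 - 3)**2 = (-59)**2 = 3481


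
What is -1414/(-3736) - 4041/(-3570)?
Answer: 1678763/1111460 ≈ 1.5104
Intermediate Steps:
-1414/(-3736) - 4041/(-3570) = -1414*(-1/3736) - 4041*(-1/3570) = 707/1868 + 1347/1190 = 1678763/1111460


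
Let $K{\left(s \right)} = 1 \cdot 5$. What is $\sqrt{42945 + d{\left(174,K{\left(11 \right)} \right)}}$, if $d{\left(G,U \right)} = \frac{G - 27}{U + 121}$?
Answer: $\frac{\sqrt{1546062}}{6} \approx 207.23$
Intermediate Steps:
$K{\left(s \right)} = 5$
$d{\left(G,U \right)} = \frac{-27 + G}{121 + U}$
$\sqrt{42945 + d{\left(174,K{\left(11 \right)} \right)}} = \sqrt{42945 + \frac{-27 + 174}{121 + 5}} = \sqrt{42945 + \frac{1}{126} \cdot 147} = \sqrt{42945 + \frac{7}{6}} = \sqrt{\frac{257677}{6}} = \frac{\sqrt{1546062}}{6}$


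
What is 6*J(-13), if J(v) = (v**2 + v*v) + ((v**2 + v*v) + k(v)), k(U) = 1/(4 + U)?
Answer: 12166/3 ≈ 4055.3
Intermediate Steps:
J(v) = 1/(4 + v) + 4*v**2 (J(v) = (v**2 + v*v) + ((v**2 + v*v) + 1/(4 + v)) = (v**2 + v**2) + ((v**2 + v**2) + 1/(4 + v)) = 2*v**2 + (2*v**2 + 1/(4 + v)) = 2*v**2 + (1/(4 + v) + 2*v**2) = 1/(4 + v) + 4*v**2)
6*J(-13) = 6*((1 + 4*(-13)**2*(4 - 13))/(4 - 13)) = 6*((1 + 4*169*(-9))/(-9)) = 6*(-(1 - 6084)/9) = 6*(-1/9*(-6083)) = 6*(6083/9) = 12166/3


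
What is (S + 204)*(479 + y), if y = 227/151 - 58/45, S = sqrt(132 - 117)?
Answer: 221425816/2265 + 3256262*sqrt(15)/6795 ≈ 99616.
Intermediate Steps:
S = sqrt(15) ≈ 3.8730
y = 1457/6795 (y = 227*(1/151) - 58*1/45 = 227/151 - 58/45 = 1457/6795 ≈ 0.21442)
(S + 204)*(479 + y) = (sqrt(15) + 204)*(479 + 1457/6795) = (204 + sqrt(15))*(3256262/6795) = 221425816/2265 + 3256262*sqrt(15)/6795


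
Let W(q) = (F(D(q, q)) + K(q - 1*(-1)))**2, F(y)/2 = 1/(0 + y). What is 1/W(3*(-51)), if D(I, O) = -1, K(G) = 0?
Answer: 1/4 ≈ 0.25000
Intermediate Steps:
F(y) = 2/y (F(y) = 2/(0 + y) = 2/y)
W(q) = 4 (W(q) = (2/(-1) + 0)**2 = (2*(-1) + 0)**2 = (-2 + 0)**2 = (-2)**2 = 4)
1/W(3*(-51)) = 1/4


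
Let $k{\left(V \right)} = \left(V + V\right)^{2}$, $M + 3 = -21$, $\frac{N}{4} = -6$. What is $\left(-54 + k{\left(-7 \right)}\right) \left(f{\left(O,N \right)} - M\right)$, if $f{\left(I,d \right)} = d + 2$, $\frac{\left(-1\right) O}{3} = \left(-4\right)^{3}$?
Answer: $284$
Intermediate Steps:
$N = -24$ ($N = 4 \left(-6\right) = -24$)
$M = -24$ ($M = -3 - 21 = -24$)
$O = 192$ ($O = - 3 \left(-4\right)^{3} = \left(-3\right) \left(-64\right) = 192$)
$f{\left(I,d \right)} = 2 + d$
$k{\left(V \right)} = 4 V^{2}$ ($k{\left(V \right)} = \left(2 V\right)^{2} = 4 V^{2}$)
$\left(-54 + k{\left(-7 \right)}\right) \left(f{\left(O,N \right)} - M\right) = \left(-54 + 4 \left(-7\right)^{2}\right) \left(\left(2 - 24\right) - -24\right) = \left(-54 + 4 \cdot 49\right) \left(-22 + 24\right) = \left(-54 + 196\right) 2 = 142 \cdot 2 = 284$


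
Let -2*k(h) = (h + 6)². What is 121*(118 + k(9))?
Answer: 1331/2 ≈ 665.50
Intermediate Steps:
k(h) = -(6 + h)²/2 (k(h) = -(h + 6)²/2 = -(6 + h)²/2)
121*(118 + k(9)) = 121*(118 - (6 + 9)²/2) = 121*(118 - ½*15²) = 121*(118 - ½*225) = 121*(118 - 225/2) = 121*(11/2) = 1331/2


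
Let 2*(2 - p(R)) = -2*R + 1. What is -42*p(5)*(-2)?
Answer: 546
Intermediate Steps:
p(R) = 3/2 + R (p(R) = 2 - (-2*R + 1)/2 = 2 - (1 - 2*R)/2 = 2 + (-½ + R) = 3/2 + R)
-42*p(5)*(-2) = -42*(3/2 + 5)*(-2) = -42*13/2*(-2) = -273*(-2) = 546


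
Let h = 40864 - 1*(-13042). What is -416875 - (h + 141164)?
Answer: -611945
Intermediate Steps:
h = 53906 (h = 40864 + 13042 = 53906)
-416875 - (h + 141164) = -416875 - (53906 + 141164) = -416875 - 1*195070 = -416875 - 195070 = -611945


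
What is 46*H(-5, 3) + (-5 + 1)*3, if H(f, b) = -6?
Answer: -288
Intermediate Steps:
46*H(-5, 3) + (-5 + 1)*3 = 46*(-6) + (-5 + 1)*3 = -276 - 4*3 = -276 - 12 = -288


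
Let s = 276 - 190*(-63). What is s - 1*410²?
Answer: -155854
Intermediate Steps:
s = 12246 (s = 276 + 11970 = 12246)
s - 1*410² = 12246 - 1*410² = 12246 - 1*168100 = 12246 - 168100 = -155854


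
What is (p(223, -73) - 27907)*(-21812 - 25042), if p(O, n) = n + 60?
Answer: 1308163680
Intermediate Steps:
p(O, n) = 60 + n
(p(223, -73) - 27907)*(-21812 - 25042) = ((60 - 73) - 27907)*(-21812 - 25042) = (-13 - 27907)*(-46854) = -27920*(-46854) = 1308163680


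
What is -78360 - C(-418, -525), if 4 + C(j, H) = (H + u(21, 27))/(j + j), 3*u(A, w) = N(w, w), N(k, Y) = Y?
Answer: -16376533/209 ≈ -78357.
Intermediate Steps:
u(A, w) = w/3
C(j, H) = -4 + (9 + H)/(2*j) (C(j, H) = -4 + (H + (⅓)*27)/(j + j) = -4 + (H + 9)/((2*j)) = -4 + (9 + H)*(1/(2*j)) = -4 + (9 + H)/(2*j))
-78360 - C(-418, -525) = -78360 - (9 - 525 - 8*(-418))/(2*(-418)) = -78360 - (-1)*(9 - 525 + 3344)/(2*418) = -78360 - (-1)*2828/(2*418) = -78360 - 1*(-707/209) = -78360 + 707/209 = -16376533/209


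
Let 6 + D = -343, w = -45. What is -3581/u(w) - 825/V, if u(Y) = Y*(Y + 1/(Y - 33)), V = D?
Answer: 10954631/18380085 ≈ 0.59601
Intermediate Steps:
D = -349 (D = -6 - 343 = -349)
V = -349
u(Y) = Y*(Y + 1/(-33 + Y))
-3581/u(w) - 825/V = -3581*(-(-33 - 45)/(45*(1 + (-45)² - 33*(-45)))) - 825/(-349) = -3581*26/(15*(1 + 2025 + 1485)) - 825*(-1/349) = -3581/((-45*(-1/78)*3511)) + 825/349 = -3581/52665/26 + 825/349 = -3581*26/52665 + 825/349 = -93106/52665 + 825/349 = 10954631/18380085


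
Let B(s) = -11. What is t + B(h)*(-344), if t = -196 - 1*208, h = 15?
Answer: 3380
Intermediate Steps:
t = -404 (t = -196 - 208 = -404)
t + B(h)*(-344) = -404 - 11*(-344) = -404 + 3784 = 3380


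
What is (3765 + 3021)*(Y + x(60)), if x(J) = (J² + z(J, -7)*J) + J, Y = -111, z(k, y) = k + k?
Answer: 72942714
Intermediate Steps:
z(k, y) = 2*k
x(J) = J + 3*J² (x(J) = (J² + (2*J)*J) + J = (J² + 2*J²) + J = 3*J² + J = J + 3*J²)
(3765 + 3021)*(Y + x(60)) = (3765 + 3021)*(-111 + 60*(1 + 3*60)) = 6786*(-111 + 60*(1 + 180)) = 6786*(-111 + 60*181) = 6786*(-111 + 10860) = 6786*10749 = 72942714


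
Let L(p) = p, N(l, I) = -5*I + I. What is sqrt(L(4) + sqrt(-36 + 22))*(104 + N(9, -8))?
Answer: 136*sqrt(4 + I*sqrt(14)) ≈ 296.05 + 116.88*I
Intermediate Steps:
N(l, I) = -4*I
sqrt(L(4) + sqrt(-36 + 22))*(104 + N(9, -8)) = sqrt(4 + sqrt(-36 + 22))*(104 - 4*(-8)) = sqrt(4 + sqrt(-14))*(104 + 32) = sqrt(4 + I*sqrt(14))*136 = 136*sqrt(4 + I*sqrt(14))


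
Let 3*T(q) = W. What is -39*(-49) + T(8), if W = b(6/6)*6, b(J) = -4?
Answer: 1903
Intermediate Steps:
W = -24 (W = -4*6 = -24)
T(q) = -8 (T(q) = (1/3)*(-24) = -8)
-39*(-49) + T(8) = -39*(-49) - 8 = 1911 - 8 = 1903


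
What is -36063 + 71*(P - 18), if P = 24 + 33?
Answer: -33294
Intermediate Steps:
P = 57
-36063 + 71*(P - 18) = -36063 + 71*(57 - 18) = -36063 + 71*39 = -36063 + 2769 = -33294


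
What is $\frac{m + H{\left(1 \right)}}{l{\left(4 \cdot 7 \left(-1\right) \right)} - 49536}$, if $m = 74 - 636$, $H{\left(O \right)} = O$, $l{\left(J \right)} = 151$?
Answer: $\frac{33}{2905} \approx 0.01136$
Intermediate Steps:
$m = -562$ ($m = 74 - 636 = -562$)
$\frac{m + H{\left(1 \right)}}{l{\left(4 \cdot 7 \left(-1\right) \right)} - 49536} = \frac{-562 + 1}{151 - 49536} = - \frac{561}{-49385} = \left(-561\right) \left(- \frac{1}{49385}\right) = \frac{33}{2905}$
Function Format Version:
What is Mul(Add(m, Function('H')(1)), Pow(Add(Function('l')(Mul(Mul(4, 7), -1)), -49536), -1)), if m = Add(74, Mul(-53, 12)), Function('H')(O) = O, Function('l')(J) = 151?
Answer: Rational(33, 2905) ≈ 0.011360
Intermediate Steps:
m = -562 (m = Add(74, -636) = -562)
Mul(Add(m, Function('H')(1)), Pow(Add(Function('l')(Mul(Mul(4, 7), -1)), -49536), -1)) = Mul(Add(-562, 1), Pow(Add(151, -49536), -1)) = Mul(-561, Pow(-49385, -1)) = Mul(-561, Rational(-1, 49385)) = Rational(33, 2905)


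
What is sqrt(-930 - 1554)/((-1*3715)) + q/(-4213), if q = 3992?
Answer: -3992/4213 - 6*I*sqrt(69)/3715 ≈ -0.94754 - 0.013416*I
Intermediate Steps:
sqrt(-930 - 1554)/((-1*3715)) + q/(-4213) = sqrt(-930 - 1554)/((-1*3715)) + 3992/(-4213) = sqrt(-2484)/(-3715) + 3992*(-1/4213) = (6*I*sqrt(69))*(-1/3715) - 3992/4213 = -6*I*sqrt(69)/3715 - 3992/4213 = -3992/4213 - 6*I*sqrt(69)/3715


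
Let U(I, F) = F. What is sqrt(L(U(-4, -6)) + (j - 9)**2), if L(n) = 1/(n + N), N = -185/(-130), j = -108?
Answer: sqrt(193846835)/119 ≈ 117.00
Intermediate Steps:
N = 37/26 (N = -185*(-1/130) = 37/26 ≈ 1.4231)
L(n) = 1/(37/26 + n) (L(n) = 1/(n + 37/26) = 1/(37/26 + n))
sqrt(L(U(-4, -6)) + (j - 9)**2) = sqrt(26/(37 + 26*(-6)) + (-108 - 9)**2) = sqrt(26/(37 - 156) + (-117)**2) = sqrt(26/(-119) + 13689) = sqrt(26*(-1/119) + 13689) = sqrt(-26/119 + 13689) = sqrt(1628965/119) = sqrt(193846835)/119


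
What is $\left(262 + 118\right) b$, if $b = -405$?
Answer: $-153900$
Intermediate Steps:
$\left(262 + 118\right) b = \left(262 + 118\right) \left(-405\right) = 380 \left(-405\right) = -153900$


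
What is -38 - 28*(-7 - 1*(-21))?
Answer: -430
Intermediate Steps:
-38 - 28*(-7 - 1*(-21)) = -38 - 28*(-7 + 21) = -38 - 28*14 = -38 - 392 = -430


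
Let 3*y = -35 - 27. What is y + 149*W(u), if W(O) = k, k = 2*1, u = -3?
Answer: 832/3 ≈ 277.33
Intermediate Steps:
y = -62/3 (y = (-35 - 27)/3 = (⅓)*(-62) = -62/3 ≈ -20.667)
k = 2
W(O) = 2
y + 149*W(u) = -62/3 + 149*2 = -62/3 + 298 = 832/3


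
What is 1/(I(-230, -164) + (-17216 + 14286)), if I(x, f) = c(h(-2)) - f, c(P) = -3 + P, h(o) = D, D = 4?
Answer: -1/2765 ≈ -0.00036166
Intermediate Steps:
h(o) = 4
I(x, f) = 1 - f (I(x, f) = (-3 + 4) - f = 1 - f)
1/(I(-230, -164) + (-17216 + 14286)) = 1/((1 - 1*(-164)) + (-17216 + 14286)) = 1/((1 + 164) - 2930) = 1/(165 - 2930) = 1/(-2765) = -1/2765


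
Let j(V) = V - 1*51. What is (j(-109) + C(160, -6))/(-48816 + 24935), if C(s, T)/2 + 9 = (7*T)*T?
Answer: -326/23881 ≈ -0.013651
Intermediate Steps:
C(s, T) = -18 + 14*T**2 (C(s, T) = -18 + 2*((7*T)*T) = -18 + 2*(7*T**2) = -18 + 14*T**2)
j(V) = -51 + V (j(V) = V - 51 = -51 + V)
(j(-109) + C(160, -6))/(-48816 + 24935) = ((-51 - 109) + (-18 + 14*(-6)**2))/(-48816 + 24935) = (-160 + (-18 + 14*36))/(-23881) = (-160 + (-18 + 504))*(-1/23881) = (-160 + 486)*(-1/23881) = 326*(-1/23881) = -326/23881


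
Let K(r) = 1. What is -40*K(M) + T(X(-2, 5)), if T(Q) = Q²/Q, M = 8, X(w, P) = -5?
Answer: -45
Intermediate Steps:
T(Q) = Q
-40*K(M) + T(X(-2, 5)) = -40*1 - 5 = -40 - 5 = -45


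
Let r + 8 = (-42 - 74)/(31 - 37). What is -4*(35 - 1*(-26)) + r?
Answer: -698/3 ≈ -232.67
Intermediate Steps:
r = 34/3 (r = -8 + (-42 - 74)/(31 - 37) = -8 - 116/(-6) = -8 - 116*(-⅙) = -8 + 58/3 = 34/3 ≈ 11.333)
-4*(35 - 1*(-26)) + r = -4*(35 - 1*(-26)) + 34/3 = -4*(35 + 26) + 34/3 = -4*61 + 34/3 = -244 + 34/3 = -698/3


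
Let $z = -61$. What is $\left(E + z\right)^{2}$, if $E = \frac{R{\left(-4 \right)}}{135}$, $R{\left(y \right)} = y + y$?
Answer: $\frac{67947049}{18225} \approx 3728.2$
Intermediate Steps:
$R{\left(y \right)} = 2 y$
$E = - \frac{8}{135}$ ($E = \frac{2 \left(-4\right)}{135} = \left(-8\right) \frac{1}{135} = - \frac{8}{135} \approx -0.059259$)
$\left(E + z\right)^{2} = \left(- \frac{8}{135} - 61\right)^{2} = \left(- \frac{8243}{135}\right)^{2} = \frac{67947049}{18225}$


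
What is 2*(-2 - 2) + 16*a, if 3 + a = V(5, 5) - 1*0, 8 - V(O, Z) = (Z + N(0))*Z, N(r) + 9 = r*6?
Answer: 392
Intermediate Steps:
N(r) = -9 + 6*r (N(r) = -9 + r*6 = -9 + 6*r)
V(O, Z) = 8 - Z*(-9 + Z) (V(O, Z) = 8 - (Z + (-9 + 6*0))*Z = 8 - (Z + (-9 + 0))*Z = 8 - (Z - 9)*Z = 8 - (-9 + Z)*Z = 8 - Z*(-9 + Z))
a = 25 (a = -3 + ((8 - 1*5² + 9*5) - 1*0) = -3 + ((8 - 1*25 + 45) + 0) = -3 + ((8 - 25 + 45) + 0) = -3 + (28 + 0) = -3 + 28 = 25)
2*(-2 - 2) + 16*a = 2*(-2 - 2) + 16*25 = 2*(-4) + 400 = -8 + 400 = 392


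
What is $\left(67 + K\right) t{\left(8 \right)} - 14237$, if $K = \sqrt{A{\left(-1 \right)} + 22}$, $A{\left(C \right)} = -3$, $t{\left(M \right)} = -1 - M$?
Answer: $-14840 - 9 \sqrt{19} \approx -14879.0$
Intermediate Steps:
$K = \sqrt{19}$ ($K = \sqrt{-3 + 22} = \sqrt{19} \approx 4.3589$)
$\left(67 + K\right) t{\left(8 \right)} - 14237 = \left(67 + \sqrt{19}\right) \left(-1 - 8\right) - 14237 = \left(67 + \sqrt{19}\right) \left(-9\right) - 14237 = \left(-603 - 9 \sqrt{19}\right) - 14237 = -14840 - 9 \sqrt{19}$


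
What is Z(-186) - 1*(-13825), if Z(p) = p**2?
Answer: 48421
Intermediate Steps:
Z(-186) - 1*(-13825) = (-186)**2 - 1*(-13825) = 34596 + 13825 = 48421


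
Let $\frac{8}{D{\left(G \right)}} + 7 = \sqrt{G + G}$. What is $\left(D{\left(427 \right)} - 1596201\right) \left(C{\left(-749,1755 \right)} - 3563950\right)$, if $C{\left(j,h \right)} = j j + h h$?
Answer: $- \frac{14148310035132}{115} + \frac{616608 \sqrt{854}}{805} \approx -1.2303 \cdot 10^{11}$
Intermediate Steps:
$C{\left(j,h \right)} = h^{2} + j^{2}$ ($C{\left(j,h \right)} = j^{2} + h^{2} = h^{2} + j^{2}$)
$D{\left(G \right)} = \frac{8}{-7 + \sqrt{2} \sqrt{G}}$ ($D{\left(G \right)} = \frac{8}{-7 + \sqrt{G + G}} = \frac{8}{-7 + \sqrt{2 G}} = \frac{8}{-7 + \sqrt{2} \sqrt{G}}$)
$\left(D{\left(427 \right)} - 1596201\right) \left(C{\left(-749,1755 \right)} - 3563950\right) = \left(\frac{8}{-7 + \sqrt{2} \sqrt{427}} - 1596201\right) \left(\left(1755^{2} + \left(-749\right)^{2}\right) - 3563950\right) = \left(\frac{8}{-7 + \sqrt{854}} - 1596201\right) \left(\left(3080025 + 561001\right) - 3563950\right) = \left(-1596201 + \frac{8}{-7 + \sqrt{854}}\right) \left(3641026 - 3563950\right) = \left(-1596201 + \frac{8}{-7 + \sqrt{854}}\right) 77076 = -123028788276 + \frac{616608}{-7 + \sqrt{854}}$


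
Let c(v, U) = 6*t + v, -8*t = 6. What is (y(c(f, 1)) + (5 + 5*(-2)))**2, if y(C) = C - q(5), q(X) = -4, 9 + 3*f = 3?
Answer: 225/4 ≈ 56.250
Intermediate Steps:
t = -3/4 (t = -1/8*6 = -3/4 ≈ -0.75000)
f = -2 (f = -3 + (1/3)*3 = -3 + 1 = -2)
c(v, U) = -9/2 + v (c(v, U) = 6*(-3/4) + v = -9/2 + v)
y(C) = 4 + C (y(C) = C - 1*(-4) = C + 4 = 4 + C)
(y(c(f, 1)) + (5 + 5*(-2)))**2 = ((4 + (-9/2 - 2)) + (5 + 5*(-2)))**2 = ((4 - 13/2) + (5 - 10))**2 = (-5/2 - 5)**2 = (-15/2)**2 = 225/4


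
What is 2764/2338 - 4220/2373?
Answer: -236242/396291 ≈ -0.59613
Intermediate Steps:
2764/2338 - 4220/2373 = 2764*(1/2338) - 4220*1/2373 = 1382/1169 - 4220/2373 = -236242/396291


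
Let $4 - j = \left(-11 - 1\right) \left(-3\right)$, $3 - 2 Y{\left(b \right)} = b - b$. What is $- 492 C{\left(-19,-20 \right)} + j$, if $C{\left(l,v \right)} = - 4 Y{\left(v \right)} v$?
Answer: $-59072$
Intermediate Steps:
$Y{\left(b \right)} = \frac{3}{2}$ ($Y{\left(b \right)} = \frac{3}{2} - \frac{b - b}{2} = \frac{3}{2} - 0 = \frac{3}{2} + 0 = \frac{3}{2}$)
$C{\left(l,v \right)} = - 6 v$ ($C{\left(l,v \right)} = \left(-4\right) \frac{3}{2} v = - 6 v$)
$j = -32$ ($j = 4 - \left(-11 - 1\right) \left(-3\right) = 4 - \left(-12\right) \left(-3\right) = 4 - 36 = -32$)
$- 492 C{\left(-19,-20 \right)} + j = - 492 \left(\left(-6\right) \left(-20\right)\right) - 32 = \left(-492\right) 120 - 32 = -59040 - 32 = -59072$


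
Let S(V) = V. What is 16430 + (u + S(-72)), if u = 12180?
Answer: 28538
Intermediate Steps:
16430 + (u + S(-72)) = 16430 + (12180 - 72) = 16430 + 12108 = 28538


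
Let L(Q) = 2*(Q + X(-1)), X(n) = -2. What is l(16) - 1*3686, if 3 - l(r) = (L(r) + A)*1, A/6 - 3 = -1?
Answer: -3723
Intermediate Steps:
A = 12 (A = 18 + 6*(-1) = 18 - 6 = 12)
L(Q) = -4 + 2*Q (L(Q) = 2*(Q - 2) = 2*(-2 + Q) = -4 + 2*Q)
l(r) = -5 - 2*r (l(r) = 3 - ((-4 + 2*r) + 12) = 3 - (8 + 2*r) = 3 + (-8 - 2*r) = -5 - 2*r)
l(16) - 1*3686 = (-5 - 2*16) - 1*3686 = (-5 - 32) - 3686 = -37 - 3686 = -3723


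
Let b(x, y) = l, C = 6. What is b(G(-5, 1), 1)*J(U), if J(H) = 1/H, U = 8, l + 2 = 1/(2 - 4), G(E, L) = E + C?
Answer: -5/16 ≈ -0.31250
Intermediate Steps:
G(E, L) = 6 + E (G(E, L) = E + 6 = 6 + E)
l = -5/2 (l = -2 + 1/(2 - 4) = -2 + 1/(-2) = -2 - ½ = -5/2 ≈ -2.5000)
b(x, y) = -5/2
b(G(-5, 1), 1)*J(U) = -5/2/8 = -5/2*⅛ = -5/16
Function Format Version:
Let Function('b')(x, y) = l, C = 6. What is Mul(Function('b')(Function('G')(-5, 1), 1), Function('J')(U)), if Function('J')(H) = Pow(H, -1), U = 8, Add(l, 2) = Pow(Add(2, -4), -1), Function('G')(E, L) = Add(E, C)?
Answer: Rational(-5, 16) ≈ -0.31250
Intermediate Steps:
Function('G')(E, L) = Add(6, E) (Function('G')(E, L) = Add(E, 6) = Add(6, E))
l = Rational(-5, 2) (l = Add(-2, Pow(Add(2, -4), -1)) = Add(-2, Pow(-2, -1)) = Add(-2, Rational(-1, 2)) = Rational(-5, 2) ≈ -2.5000)
Function('b')(x, y) = Rational(-5, 2)
Mul(Function('b')(Function('G')(-5, 1), 1), Function('J')(U)) = Mul(Rational(-5, 2), Pow(8, -1)) = Mul(Rational(-5, 2), Rational(1, 8)) = Rational(-5, 16)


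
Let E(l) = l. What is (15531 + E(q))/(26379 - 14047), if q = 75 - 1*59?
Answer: 15547/12332 ≈ 1.2607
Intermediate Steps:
q = 16 (q = 75 - 59 = 16)
(15531 + E(q))/(26379 - 14047) = (15531 + 16)/(26379 - 14047) = 15547/12332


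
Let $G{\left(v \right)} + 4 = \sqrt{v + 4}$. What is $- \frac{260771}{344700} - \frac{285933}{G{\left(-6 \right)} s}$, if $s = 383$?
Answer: $\frac{56925829}{344700} + \frac{95311 i \sqrt{2}}{2298} \approx 165.15 + 58.655 i$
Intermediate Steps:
$G{\left(v \right)} = -4 + \sqrt{4 + v}$ ($G{\left(v \right)} = -4 + \sqrt{v + 4} = -4 + \sqrt{4 + v}$)
$- \frac{260771}{344700} - \frac{285933}{G{\left(-6 \right)} s} = - \frac{260771}{344700} - \frac{285933}{\left(-4 + \sqrt{4 - 6}\right) 383} = \left(-260771\right) \frac{1}{344700} - \frac{285933}{\left(-4 + \sqrt{-2}\right) 383} = - \frac{260771}{344700} - \frac{285933}{\left(-4 + i \sqrt{2}\right) 383} = - \frac{260771}{344700} - \frac{285933}{-1532 + 383 i \sqrt{2}}$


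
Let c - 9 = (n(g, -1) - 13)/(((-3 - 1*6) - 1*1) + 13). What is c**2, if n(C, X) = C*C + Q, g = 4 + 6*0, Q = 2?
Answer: 1024/9 ≈ 113.78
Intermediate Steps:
g = 4 (g = 4 + 0 = 4)
n(C, X) = 2 + C**2 (n(C, X) = C*C + 2 = C**2 + 2 = 2 + C**2)
c = 32/3 (c = 9 + ((2 + 4**2) - 13)/(((-3 - 1*6) - 1*1) + 13) = 9 + ((2 + 16) - 13)/(((-3 - 6) - 1) + 13) = 9 + (18 - 13)/((-9 - 1) + 13) = 9 + 5/(-10 + 13) = 9 + 5/3 = 32/3 ≈ 10.667)
c**2 = (32/3)**2 = 1024/9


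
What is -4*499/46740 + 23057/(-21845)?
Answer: -11212868/10210353 ≈ -1.0982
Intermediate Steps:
-4*499/46740 + 23057/(-21845) = -1996*1/46740 + 23057*(-1/21845) = -499/11685 - 23057/21845 = -11212868/10210353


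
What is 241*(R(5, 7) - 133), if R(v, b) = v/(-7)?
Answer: -225576/7 ≈ -32225.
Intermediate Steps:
R(v, b) = -v/7 (R(v, b) = v*(-1/7) = -v/7)
241*(R(5, 7) - 133) = 241*(-1/7*5 - 133) = 241*(-5/7 - 133) = 241*(-936/7) = -225576/7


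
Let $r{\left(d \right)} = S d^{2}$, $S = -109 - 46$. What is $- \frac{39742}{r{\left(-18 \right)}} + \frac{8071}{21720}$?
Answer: $\frac{682001}{586440} \approx 1.163$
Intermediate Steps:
$S = -155$ ($S = -109 - 46 = -155$)
$r{\left(d \right)} = - 155 d^{2}$
$- \frac{39742}{r{\left(-18 \right)}} + \frac{8071}{21720} = - \frac{39742}{\left(-155\right) \left(-18\right)^{2}} + \frac{8071}{21720} = - \frac{39742}{\left(-155\right) 324} + 8071 \cdot \frac{1}{21720} = - \frac{39742}{-50220} + \frac{8071}{21720} = \left(-39742\right) \left(- \frac{1}{50220}\right) + \frac{8071}{21720} = \frac{641}{810} + \frac{8071}{21720} = \frac{682001}{586440}$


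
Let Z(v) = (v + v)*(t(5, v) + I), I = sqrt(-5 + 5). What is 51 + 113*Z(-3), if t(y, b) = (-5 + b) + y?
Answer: 2085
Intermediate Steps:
t(y, b) = -5 + b + y
I = 0 (I = sqrt(0) = 0)
Z(v) = 2*v**2 (Z(v) = (v + v)*((-5 + v + 5) + 0) = (2*v)*(v + 0) = (2*v)*v = 2*v**2)
51 + 113*Z(-3) = 51 + 113*(2*(-3)**2) = 51 + 113*(2*9) = 51 + 113*18 = 51 + 2034 = 2085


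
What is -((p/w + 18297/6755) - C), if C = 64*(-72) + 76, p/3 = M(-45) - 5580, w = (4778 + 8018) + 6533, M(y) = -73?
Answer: -197323512936/43522465 ≈ -4533.8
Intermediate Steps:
w = 19329 (w = 12796 + 6533 = 19329)
p = -16959 (p = 3*(-73 - 5580) = 3*(-5653) = -16959)
C = -4532 (C = -4608 + 76 = -4532)
-((p/w + 18297/6755) - C) = -((-16959/19329 + 18297/6755) - 1*(-4532)) = -((-16959*1/19329 + 18297*(1/6755)) + 4532) = -((-5653/6443 + 18297/6755) + 4532) = -(79701556/43522465 + 4532) = -1*197323512936/43522465 = -197323512936/43522465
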